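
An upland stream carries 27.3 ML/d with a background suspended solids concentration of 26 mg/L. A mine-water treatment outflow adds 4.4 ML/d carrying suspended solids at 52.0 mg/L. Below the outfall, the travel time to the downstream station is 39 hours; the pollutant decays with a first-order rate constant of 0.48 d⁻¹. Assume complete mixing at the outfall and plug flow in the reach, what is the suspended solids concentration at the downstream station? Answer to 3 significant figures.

13.6 mg/L

Flow-weighted average: C = (27.30·26.00 + 4.400·52.00) / 31.70 = 938.6/31.70 = 29.61 mg/L.
First-order decay: C = 29.61·exp(−k·t) = 29.61·0.4584 = 13.57 mg/L.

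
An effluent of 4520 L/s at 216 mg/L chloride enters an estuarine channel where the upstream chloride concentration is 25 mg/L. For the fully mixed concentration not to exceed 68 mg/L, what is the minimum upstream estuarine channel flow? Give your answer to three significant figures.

15600 L/s

Set C_mix = 68: (Q·25.00 + 4520·216.0) / (Q + 4520) = 68
→ Q = 4520·(216.0 − 68)/(68 − 25.00) = 15560 L/s.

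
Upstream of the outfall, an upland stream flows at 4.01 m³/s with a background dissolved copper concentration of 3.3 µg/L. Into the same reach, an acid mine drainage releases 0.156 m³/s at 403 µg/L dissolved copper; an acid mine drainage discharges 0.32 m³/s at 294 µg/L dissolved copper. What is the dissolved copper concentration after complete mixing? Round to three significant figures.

37.9 µg/L

Mass balance: C = (4.010·3.300 + 0.1560·403.0 + 0.3200·294.0) / 4.486 = 170.2/4.486 = 37.94 µg/L.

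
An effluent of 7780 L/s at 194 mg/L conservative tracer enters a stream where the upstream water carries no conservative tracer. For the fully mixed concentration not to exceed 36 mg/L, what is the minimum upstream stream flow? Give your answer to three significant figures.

34100 L/s

Set C_mix = 36: (Q·0 + 7780·194.0) / (Q + 7780) = 36
→ Q = 7780·(194.0 − 36)/(36 − 0) = 34150 L/s.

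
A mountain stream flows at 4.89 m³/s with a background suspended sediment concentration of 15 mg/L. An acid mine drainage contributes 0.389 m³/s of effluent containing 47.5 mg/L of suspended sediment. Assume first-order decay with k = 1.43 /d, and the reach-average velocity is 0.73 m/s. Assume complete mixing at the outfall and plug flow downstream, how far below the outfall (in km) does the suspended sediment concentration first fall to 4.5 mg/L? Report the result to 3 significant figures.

Conservation of mass: C = (4.890·15.00 + 0.3890·47.50) / 5.279 = 91.83/5.279 = 17.39 mg/L.
Set 17.39·exp(−k·t) = 4.5 → t = ln(17.39/4.5)/k = 81690 s = 22.69 h.
Distance = v·t = 0.73·81690 = 59640 m = 59.64 km.

59.6 km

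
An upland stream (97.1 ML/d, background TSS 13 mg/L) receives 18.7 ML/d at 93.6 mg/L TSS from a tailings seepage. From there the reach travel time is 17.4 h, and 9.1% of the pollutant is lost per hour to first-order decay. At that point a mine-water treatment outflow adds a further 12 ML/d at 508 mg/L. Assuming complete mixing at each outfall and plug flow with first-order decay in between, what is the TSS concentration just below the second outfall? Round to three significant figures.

52.2 mg/L

Mass balance: C = (97.10·13.00 + 18.70·93.60) / 115.8 = 3013/115.8 = 26.02 mg/L; combined flow 115.8 ML/d.
9.1%/h lost → k = −ln(1 − 0.091) = 0.09541 h⁻¹.
First-order decay: C = 26.02·exp(−k·t) = 26.02·0.1901 = 4.946 mg/L.
At the second outfall, C = (115.8·4.946 + 12.00·508.0) / (115.8 + 12.00) = 52.18 mg/L.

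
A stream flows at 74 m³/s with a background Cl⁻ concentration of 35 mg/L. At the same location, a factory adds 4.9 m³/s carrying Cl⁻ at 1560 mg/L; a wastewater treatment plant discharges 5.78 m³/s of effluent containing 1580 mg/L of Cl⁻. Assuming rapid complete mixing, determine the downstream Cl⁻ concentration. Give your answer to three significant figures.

Flow-weighted average: C = (74.00·35.00 + 4.900·1560 + 5.780·1580) / 84.68 = 19370/84.68 = 228.7 mg/L.

229 mg/L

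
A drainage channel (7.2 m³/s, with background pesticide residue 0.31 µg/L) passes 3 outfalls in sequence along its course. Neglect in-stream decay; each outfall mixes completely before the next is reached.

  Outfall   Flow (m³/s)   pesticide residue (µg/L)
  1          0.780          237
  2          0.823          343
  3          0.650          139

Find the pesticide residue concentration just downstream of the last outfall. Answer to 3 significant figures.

59.2 µg/L

Below outfall 1: Q → 7.980 m³/s, C = (7.200·0.3100 + 0.7800·237.0)/7.980 = 23.45 µg/L.
Below outfall 2: Q → 8.803 m³/s, C = (7.980·23.45 + 0.8230·343.0)/8.803 = 53.32 µg/L.
Below outfall 3: Q → 9.453 m³/s, C = (8.803·53.32 + 0.6500·139.0)/9.453 = 59.21 µg/L.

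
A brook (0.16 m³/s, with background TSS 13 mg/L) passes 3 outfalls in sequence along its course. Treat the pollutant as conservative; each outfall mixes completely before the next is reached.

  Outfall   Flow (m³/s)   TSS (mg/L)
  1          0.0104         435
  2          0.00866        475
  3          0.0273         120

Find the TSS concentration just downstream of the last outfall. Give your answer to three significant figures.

67.8 mg/L

Outfall 1: combined Q = 0.1704 m³/s; C = (0.1600·13.00 + 0.01040·435.0)/0.1704 = 38.76 mg/L.
Outfall 2: combined Q = 0.1791 m³/s; C = (0.1704·38.76 + 0.008660·475.0)/0.1791 = 59.85 mg/L.
Outfall 3: combined Q = 0.2064 m³/s; C = (0.1791·59.85 + 0.02730·120.0)/0.2064 = 67.81 mg/L.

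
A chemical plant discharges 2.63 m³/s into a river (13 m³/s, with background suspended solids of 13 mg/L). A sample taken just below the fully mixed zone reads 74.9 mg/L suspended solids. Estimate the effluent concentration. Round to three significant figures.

381 mg/L

Mass balance: 13.00·13.00 + 2.630·Cₑ = 15.63·74.90
→ Cₑ = (15.63·74.90 − 13.00·13.00) / 2.630 = 380.9 mg/L.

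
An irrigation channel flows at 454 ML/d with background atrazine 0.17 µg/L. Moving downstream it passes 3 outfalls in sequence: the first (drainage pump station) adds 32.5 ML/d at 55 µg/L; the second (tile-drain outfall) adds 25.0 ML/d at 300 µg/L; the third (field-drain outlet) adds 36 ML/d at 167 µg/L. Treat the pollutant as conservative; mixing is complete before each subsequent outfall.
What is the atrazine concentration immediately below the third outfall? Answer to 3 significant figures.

Below outfall 1: Q → 486.5 ML/d, C = (454.0·0.1700 + 32.50·55.00)/486.5 = 3.833 µg/L.
Below outfall 2: Q → 511.5 ML/d, C = (486.5·3.833 + 25.00·300.0)/511.5 = 18.31 µg/L.
Below outfall 3: Q → 547.5 ML/d, C = (511.5·18.31 + 36.00·167.0)/547.5 = 28.09 µg/L.

28.1 µg/L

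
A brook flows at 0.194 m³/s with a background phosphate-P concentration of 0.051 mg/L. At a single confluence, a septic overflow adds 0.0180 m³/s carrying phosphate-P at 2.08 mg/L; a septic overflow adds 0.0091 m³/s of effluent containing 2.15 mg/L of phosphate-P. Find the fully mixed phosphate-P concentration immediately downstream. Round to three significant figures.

Mass balance: C = (0.1940·0.05100 + 0.01800·2.080 + 0.009100·2.150) / 0.2211 = 0.06690/0.2211 = 0.3026 mg/L.

0.303 mg/L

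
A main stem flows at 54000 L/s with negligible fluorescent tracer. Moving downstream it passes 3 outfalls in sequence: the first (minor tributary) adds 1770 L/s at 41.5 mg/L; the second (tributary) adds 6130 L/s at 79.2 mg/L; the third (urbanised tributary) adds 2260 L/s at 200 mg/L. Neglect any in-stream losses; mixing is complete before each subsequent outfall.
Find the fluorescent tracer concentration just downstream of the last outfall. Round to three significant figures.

15.8 mg/L

Outfall 1: combined Q = 55770 L/s; C = (54000·0 + 1770·41.50)/55770 = 1.317 mg/L.
Outfall 2: combined Q = 61900 L/s; C = (55770·1.317 + 6130·79.20)/61900 = 9.030 mg/L.
Outfall 3: combined Q = 64160 L/s; C = (61900·9.030 + 2260·200.0)/64160 = 15.76 mg/L.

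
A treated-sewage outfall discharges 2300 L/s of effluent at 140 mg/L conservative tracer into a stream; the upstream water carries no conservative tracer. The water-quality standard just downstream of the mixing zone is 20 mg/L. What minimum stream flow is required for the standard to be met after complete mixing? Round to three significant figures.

13800 L/s

Set C_mix = 20: (Q·0 + 2300·140.0) / (Q + 2300) = 20
→ Q = 2300·(140.0 − 20)/(20 − 0) = 13800 L/s.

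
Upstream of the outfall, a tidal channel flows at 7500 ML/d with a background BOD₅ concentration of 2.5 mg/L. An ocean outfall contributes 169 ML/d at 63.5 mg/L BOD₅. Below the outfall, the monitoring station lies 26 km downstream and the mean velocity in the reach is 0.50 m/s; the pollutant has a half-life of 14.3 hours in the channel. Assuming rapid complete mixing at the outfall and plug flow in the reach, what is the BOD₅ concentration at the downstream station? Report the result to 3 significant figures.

1.91 mg/L

After mixing, C = (7500·2.500 + 169.0·63.50) / 7669 = 29480/7669 = 3.844 mg/L.
Travel time t = 26·1000 / 0.50 = 52000 s = 14.44 h.
Half-life 14.3 h → k = ln 2 / 14.3 = 0.04847 h⁻¹ = 1.163 d⁻¹.
Applying C = C₀e^(−kt): 3.844 × 0.4965 = 1.909 mg/L.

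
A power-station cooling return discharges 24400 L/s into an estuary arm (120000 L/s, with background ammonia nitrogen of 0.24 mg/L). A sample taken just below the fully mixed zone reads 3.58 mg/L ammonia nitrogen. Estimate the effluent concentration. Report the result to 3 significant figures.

Mass balance: 120000·0.2400 + 24400·Cₑ = 144400·3.580
→ Cₑ = (144400·3.580 − 120000·0.2400) / 24400 = 20.01 mg/L.

20.0 mg/L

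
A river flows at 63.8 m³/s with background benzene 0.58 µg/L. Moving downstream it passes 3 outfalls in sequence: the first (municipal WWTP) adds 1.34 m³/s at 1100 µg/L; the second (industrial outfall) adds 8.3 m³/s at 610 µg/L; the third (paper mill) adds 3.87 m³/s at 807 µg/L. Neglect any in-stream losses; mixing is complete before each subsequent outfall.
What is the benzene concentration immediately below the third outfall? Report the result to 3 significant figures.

Below outfall 1: Q → 65.14 m³/s, C = (63.80·0.5800 + 1.340·1100)/65.14 = 23.20 µg/L.
Below outfall 2: Q → 73.44 m³/s, C = (65.14·23.20 + 8.300·610.0)/73.44 = 89.52 µg/L.
Below outfall 3: Q → 77.31 m³/s, C = (73.44·89.52 + 3.870·807.0)/77.31 = 125.4 µg/L.

125 µg/L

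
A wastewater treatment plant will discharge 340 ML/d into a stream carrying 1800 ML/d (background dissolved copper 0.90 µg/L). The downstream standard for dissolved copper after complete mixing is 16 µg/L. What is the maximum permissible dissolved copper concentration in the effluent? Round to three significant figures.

At the limit, (Qr·Cr + Qe·Cₑ)/(Qr + Qe) = 16:
Cₑ = (2140·16 − 1800·0.9000) / 340.0 = 95.94 µg/L.

95.9 µg/L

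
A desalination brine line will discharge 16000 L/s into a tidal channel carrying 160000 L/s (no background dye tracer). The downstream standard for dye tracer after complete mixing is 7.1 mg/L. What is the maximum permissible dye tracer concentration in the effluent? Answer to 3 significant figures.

At the limit, (Qr·Cr + Qe·Cₑ)/(Qr + Qe) = 7.1:
Cₑ = (176000·7.1 − 160000·0) / 16000 = 78.10 mg/L.

78.1 mg/L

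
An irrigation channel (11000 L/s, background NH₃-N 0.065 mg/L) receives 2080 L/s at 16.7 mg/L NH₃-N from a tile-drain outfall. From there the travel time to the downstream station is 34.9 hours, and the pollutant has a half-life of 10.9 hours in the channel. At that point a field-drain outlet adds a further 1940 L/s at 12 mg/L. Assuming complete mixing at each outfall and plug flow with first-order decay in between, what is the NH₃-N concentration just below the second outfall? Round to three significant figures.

Flow-weighted average: C = (11000·0.06500 + 2080·16.70) / 13080 = 35450/13080 = 2.710 mg/L; combined flow 13080 L/s.
Half-life 10.9 h → k = ln 2 / 10.9 = 0.06359 h⁻¹ = 1.526 d⁻¹.
Applying C = C₀e^(−kt): 2.710 × 0.1087 = 0.2946 mg/L.
Second outfall: C = (13080·0.2946 + 1940·12.00)/15020 = 1.806 mg/L.

1.81 mg/L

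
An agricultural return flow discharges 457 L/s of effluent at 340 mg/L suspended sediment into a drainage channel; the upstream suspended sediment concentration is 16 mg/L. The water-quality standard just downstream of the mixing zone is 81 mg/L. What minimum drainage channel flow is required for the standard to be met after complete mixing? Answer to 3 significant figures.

Set C_mix = 81: (Q·16.00 + 457.0·340.0) / (Q + 457.0) = 81
→ Q = 457.0·(340.0 − 81)/(81 − 16.00) = 1821 L/s.

1820 L/s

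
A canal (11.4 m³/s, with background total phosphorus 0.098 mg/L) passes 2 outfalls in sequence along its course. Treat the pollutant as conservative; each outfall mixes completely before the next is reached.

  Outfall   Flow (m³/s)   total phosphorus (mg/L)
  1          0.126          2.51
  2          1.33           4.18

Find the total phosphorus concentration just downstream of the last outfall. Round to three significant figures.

0.544 mg/L

Outfall 1: combined Q = 11.53 m³/s; C = (11.40·0.09800 + 0.1260·2.510)/11.53 = 0.1244 mg/L.
Outfall 2: combined Q = 12.86 m³/s; C = (11.53·0.1244 + 1.330·4.180)/12.86 = 0.5439 mg/L.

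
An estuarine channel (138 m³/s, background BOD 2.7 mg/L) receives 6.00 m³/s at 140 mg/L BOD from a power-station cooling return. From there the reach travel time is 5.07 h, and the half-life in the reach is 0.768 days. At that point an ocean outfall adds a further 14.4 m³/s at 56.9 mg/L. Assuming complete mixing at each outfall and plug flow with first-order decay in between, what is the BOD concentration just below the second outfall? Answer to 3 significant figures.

After mixing, C = (138.0·2.700 + 6.000·140.0) / 144.0 = 1213/144.0 = 8.421 mg/L; combined flow 144.0 m³/s.
Half-life 0.768 d → k = ln 2 / 0.768 = 0.9025 d⁻¹.
After decay, C = 8.421 × e^(−kt) = 8.421 × 0.8264 = 6.959 mg/L.
Second outfall: C = (144.0·6.959 + 14.40·56.90)/158.4 = 11.50 mg/L.

11.5 mg/L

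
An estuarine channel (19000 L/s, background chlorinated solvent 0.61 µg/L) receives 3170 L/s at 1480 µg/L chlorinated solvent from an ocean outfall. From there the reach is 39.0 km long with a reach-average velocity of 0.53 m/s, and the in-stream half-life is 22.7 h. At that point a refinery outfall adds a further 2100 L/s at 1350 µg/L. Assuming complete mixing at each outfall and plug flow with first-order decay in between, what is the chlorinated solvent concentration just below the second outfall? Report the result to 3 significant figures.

Flow-weighted average: C = (19000·0.6100 + 3170·1480) / 22170 = 4703000/22170 = 212.1 µg/L; combined flow 22170 L/s.
Travel time t = 39.0·1000 / 0.53 = 73580 s = 20.44 h.
Half-life 22.7 h → k = ln 2 / 22.7 = 0.03054 h⁻¹ = 0.7328 d⁻¹.
Applying C = C₀e^(−kt): 212.1 × 0.5357 = 113.6 µg/L.
At the second outfall, C = (22170·113.6 + 2100·1350) / (22170 + 2100) = 220.6 µg/L.

221 µg/L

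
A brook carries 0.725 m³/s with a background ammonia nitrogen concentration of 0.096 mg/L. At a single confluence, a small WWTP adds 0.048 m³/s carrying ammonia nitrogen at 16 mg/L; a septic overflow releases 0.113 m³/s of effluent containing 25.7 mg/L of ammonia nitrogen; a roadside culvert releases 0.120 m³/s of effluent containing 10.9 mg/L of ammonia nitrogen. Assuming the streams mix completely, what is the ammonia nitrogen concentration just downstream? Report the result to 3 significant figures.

5.02 mg/L

Conservation of mass: C = (0.7250·0.09600 + 0.04800·16.00 + 0.1130·25.70 + 0.1200·10.90) / 1.006 = 5.050/1.006 = 5.020 mg/L.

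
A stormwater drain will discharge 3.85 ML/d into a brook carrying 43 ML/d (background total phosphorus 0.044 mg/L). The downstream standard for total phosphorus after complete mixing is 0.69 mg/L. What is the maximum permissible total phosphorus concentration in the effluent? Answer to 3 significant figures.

At the limit, (Qr·Cr + Qe·Cₑ)/(Qr + Qe) = 0.69:
Cₑ = (46.85·0.69 − 43.00·0.04400) / 3.850 = 7.905 mg/L.

7.91 mg/L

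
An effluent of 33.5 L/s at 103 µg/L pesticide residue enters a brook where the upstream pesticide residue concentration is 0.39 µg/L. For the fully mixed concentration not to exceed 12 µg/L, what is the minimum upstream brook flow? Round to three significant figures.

Set C_mix = 12: (Q·0.3900 + 33.50·103.0) / (Q + 33.50) = 12
→ Q = 33.50·(103.0 − 12)/(12 − 0.3900) = 262.6 L/s.

263 L/s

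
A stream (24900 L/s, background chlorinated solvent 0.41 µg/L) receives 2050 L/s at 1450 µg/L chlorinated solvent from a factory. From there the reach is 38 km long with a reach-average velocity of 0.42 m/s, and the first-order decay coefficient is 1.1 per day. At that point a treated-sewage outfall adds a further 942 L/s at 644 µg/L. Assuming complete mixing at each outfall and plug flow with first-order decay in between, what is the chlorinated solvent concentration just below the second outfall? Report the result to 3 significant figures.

55.5 µg/L

After mixing, C = (24900·0.4100 + 2050·1450) / 26950 = 2983000/26950 = 110.7 µg/L; combined flow 26950 L/s.
Travel time t = 38·1000 / 0.42 = 90480 s = 25.13 h.
First-order decay: C = 110.7·exp(−k·t) = 110.7·0.3160 = 34.98 µg/L.
At the second outfall, C = (26950·34.98 + 942.0·644.0) / (26950 + 942.0) = 55.55 µg/L.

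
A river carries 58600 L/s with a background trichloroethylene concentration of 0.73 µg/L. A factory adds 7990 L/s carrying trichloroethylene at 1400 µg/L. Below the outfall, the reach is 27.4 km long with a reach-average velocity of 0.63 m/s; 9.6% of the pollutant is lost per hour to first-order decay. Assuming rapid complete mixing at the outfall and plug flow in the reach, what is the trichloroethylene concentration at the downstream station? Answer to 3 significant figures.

49.8 µg/L

After mixing, C = (58600·0.7300 + 7990·1400) / 66590 = 11230000/66590 = 168.6 µg/L.
Travel time t = 27.4·1000 / 0.63 = 43490 s = 12.08 h.
9.6%/h lost → k = −ln(1 − 0.096) = 0.1009 h⁻¹.
After decay, C = 168.6 × e^(−kt) = 168.6 × 0.2954 = 49.82 µg/L.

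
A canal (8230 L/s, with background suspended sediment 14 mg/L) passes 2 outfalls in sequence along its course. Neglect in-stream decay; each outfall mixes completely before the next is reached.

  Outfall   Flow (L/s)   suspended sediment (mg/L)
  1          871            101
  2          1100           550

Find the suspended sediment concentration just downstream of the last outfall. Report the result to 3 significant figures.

79.2 mg/L

Outfall 1: combined Q = 9101 L/s; C = (8230·14.00 + 871.0·101.0)/9101 = 22.33 mg/L.
Outfall 2: combined Q = 10200 L/s; C = (9101·22.33 + 1100·550.0)/10200 = 79.23 mg/L.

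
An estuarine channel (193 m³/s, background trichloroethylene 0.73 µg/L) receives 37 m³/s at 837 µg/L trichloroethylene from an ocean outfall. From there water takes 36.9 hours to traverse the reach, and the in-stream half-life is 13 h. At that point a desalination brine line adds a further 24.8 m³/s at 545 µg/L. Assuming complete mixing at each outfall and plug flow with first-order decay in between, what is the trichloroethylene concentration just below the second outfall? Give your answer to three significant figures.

After mixing, C = (193.0·0.7300 + 37.00·837.0) / 230.0 = 31110/230.0 = 135.3 µg/L; combined flow 230.0 m³/s.
Half-life 13 h → k = ln 2 / 13 = 0.05332 h⁻¹ = 1.280 d⁻¹.
Applying C = C₀e^(−kt): 135.3 × 0.1398 = 18.91 µg/L.
Second outfall: C = (230.0·18.91 + 24.80·545.0)/254.8 = 70.12 µg/L.

70.1 µg/L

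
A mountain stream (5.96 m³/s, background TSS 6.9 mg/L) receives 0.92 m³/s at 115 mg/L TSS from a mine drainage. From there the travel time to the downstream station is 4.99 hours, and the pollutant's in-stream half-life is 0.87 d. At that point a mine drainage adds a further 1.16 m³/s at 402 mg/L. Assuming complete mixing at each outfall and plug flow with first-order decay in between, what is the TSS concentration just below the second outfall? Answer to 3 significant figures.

After mixing, C = (5.960·6.900 + 0.9200·115.0) / 6.880 = 146.9/6.880 = 21.36 mg/L; combined flow 6.880 m³/s.
Half-life 0.87 d → k = ln 2 / 0.87 = 0.7967 d⁻¹.
First-order decay: C = 21.36·exp(−k·t) = 21.36·0.8473 = 18.10 mg/L.
At the second outfall, C = (6.880·18.10 + 1.160·402.0) / (6.880 + 1.160) = 73.48 mg/L.

73.5 mg/L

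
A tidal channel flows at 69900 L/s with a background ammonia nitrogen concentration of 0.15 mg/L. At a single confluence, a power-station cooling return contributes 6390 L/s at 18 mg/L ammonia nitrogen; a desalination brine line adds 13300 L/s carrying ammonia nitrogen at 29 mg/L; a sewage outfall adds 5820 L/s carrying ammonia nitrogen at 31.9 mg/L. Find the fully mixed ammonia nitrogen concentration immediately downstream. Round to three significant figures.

7.30 mg/L

Conservation of mass: C = (69900·0.1500 + 6390·18.00 + 13300·29.00 + 5820·31.90) / 95410 = 696900/95410 = 7.304 mg/L.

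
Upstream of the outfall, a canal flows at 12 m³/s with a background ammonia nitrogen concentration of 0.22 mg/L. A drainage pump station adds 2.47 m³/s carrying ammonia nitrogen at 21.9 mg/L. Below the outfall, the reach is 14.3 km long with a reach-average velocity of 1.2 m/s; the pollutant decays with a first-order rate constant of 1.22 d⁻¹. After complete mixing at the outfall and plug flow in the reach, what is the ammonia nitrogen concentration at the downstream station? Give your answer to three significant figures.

Mixed concentration C = ΣQC/ΣQ = (12.00·0.2200 + 2.470·21.90) / 14.47 = 56.73/14.47 = 3.921 mg/L.
Travel time t = 14.3·1000 / 1.2 = 11920 s = 3.310 h.
First-order decay: C = 3.921·exp(−k·t) = 3.921·0.8451 = 3.314 mg/L.

3.31 mg/L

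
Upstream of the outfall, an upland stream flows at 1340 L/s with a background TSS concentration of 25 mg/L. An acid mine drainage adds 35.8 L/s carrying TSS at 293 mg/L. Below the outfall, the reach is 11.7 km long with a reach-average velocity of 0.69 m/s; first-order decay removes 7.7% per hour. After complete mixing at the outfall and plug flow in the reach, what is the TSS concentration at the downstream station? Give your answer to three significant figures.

Conservation of mass: C = (1340·25.00 + 35.80·293.0) / 1376 = 43990/1376 = 31.97 mg/L.
Travel time t = 11.7·1000 / 0.69 = 16960 s = 4.710 h.
7.7%/h lost → k = −ln(1 − 0.077) = 0.08013 h⁻¹.
After decay, C = 31.97 × e^(−kt) = 31.97 × 0.6856 = 21.92 mg/L.

21.9 mg/L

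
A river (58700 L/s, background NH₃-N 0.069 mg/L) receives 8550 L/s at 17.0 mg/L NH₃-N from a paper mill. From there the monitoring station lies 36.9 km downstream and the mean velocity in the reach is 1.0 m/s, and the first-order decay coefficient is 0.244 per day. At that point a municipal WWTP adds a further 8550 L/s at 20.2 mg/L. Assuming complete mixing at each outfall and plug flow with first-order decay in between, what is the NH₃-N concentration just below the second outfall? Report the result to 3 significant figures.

4.05 mg/L

Conservation of mass: C = (58700·0.06900 + 8550·17.00) / 67250 = 149400/67250 = 2.222 mg/L; combined flow 67250 L/s.
Travel time t = 36.9·1000 / 1.0 = 36900 s = 10.25 h.
First-order decay: C = 2.222·exp(−k·t) = 2.222·0.9010 = 2.002 mg/L.
At the second outfall, C = (67250·2.002 + 8550·20.20) / (67250 + 8550) = 4.054 mg/L.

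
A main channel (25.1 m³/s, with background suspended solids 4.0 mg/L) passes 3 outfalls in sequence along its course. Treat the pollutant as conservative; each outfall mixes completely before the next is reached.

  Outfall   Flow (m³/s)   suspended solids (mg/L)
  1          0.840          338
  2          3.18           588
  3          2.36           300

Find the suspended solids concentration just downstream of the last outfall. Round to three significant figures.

94.1 mg/L

Outfall 1: combined Q = 25.94 m³/s; C = (25.10·4.000 + 0.8400·338.0)/25.94 = 14.82 mg/L.
Outfall 2: combined Q = 29.12 m³/s; C = (25.94·14.82 + 3.180·588.0)/29.12 = 77.41 mg/L.
Outfall 3: combined Q = 31.48 m³/s; C = (29.12·77.41 + 2.360·300.0)/31.48 = 94.10 mg/L.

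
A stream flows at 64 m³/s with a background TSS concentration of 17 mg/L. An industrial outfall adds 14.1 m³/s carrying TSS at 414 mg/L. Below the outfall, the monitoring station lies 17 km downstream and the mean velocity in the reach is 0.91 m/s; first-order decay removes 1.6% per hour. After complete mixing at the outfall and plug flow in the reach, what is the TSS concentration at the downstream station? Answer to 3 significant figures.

Flow-weighted average: C = (64.00·17.00 + 14.10·414.0) / 78.10 = 6925/78.10 = 88.67 mg/L.
Travel time t = 17·1000 / 0.91 = 18680 s = 5.189 h.
1.6%/h lost → k = −ln(1 − 0.016) = 0.01613 h⁻¹.
After decay, C = 88.67 × e^(−kt) = 88.67 × 0.9197 = 81.55 mg/L.

81.6 mg/L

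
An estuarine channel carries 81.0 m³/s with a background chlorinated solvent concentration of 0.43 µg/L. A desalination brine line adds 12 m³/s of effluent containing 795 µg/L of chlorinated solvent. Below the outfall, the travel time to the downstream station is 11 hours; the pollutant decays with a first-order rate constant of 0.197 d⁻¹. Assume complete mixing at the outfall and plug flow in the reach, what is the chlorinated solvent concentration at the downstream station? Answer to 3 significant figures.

After mixing, C = (81.00·0.4300 + 12.00·795.0) / 93.00 = 9575/93.00 = 103.0 µg/L.
After decay, C = 103.0 × e^(−kt) = 103.0 × 0.9137 = 94.07 µg/L.

94.1 µg/L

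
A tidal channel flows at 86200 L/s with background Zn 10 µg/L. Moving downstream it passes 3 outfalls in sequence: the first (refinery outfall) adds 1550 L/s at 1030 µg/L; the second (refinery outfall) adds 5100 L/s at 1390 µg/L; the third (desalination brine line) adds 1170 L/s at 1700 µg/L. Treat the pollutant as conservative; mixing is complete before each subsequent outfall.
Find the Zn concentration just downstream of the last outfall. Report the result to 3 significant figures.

123 µg/L

Outfall 1: combined Q = 87750 L/s; C = (86200·10.00 + 1550·1030)/87750 = 28.02 µg/L.
Outfall 2: combined Q = 92850 L/s; C = (87750·28.02 + 5100·1390)/92850 = 102.8 µg/L.
Outfall 3: combined Q = 94020 L/s; C = (92850·102.8 + 1170·1700)/94020 = 122.7 µg/L.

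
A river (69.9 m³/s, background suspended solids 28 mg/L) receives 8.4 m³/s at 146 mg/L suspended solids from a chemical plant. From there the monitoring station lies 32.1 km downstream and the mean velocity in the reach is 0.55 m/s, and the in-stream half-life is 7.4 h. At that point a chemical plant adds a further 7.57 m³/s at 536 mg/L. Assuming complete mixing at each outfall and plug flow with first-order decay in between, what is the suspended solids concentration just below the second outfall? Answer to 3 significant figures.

55.4 mg/L

Mixed concentration C = ΣQC/ΣQ = (69.90·28.00 + 8.400·146.0) / 78.30 = 3184/78.30 = 40.66 mg/L; combined flow 78.30 m³/s.
Travel time t = 32.1·1000 / 0.55 = 58360 s = 16.21 h.
Half-life 7.4 h → k = ln 2 / 7.4 = 0.09367 h⁻¹ = 2.248 d⁻¹.
First-order decay: C = 40.66·exp(−k·t) = 40.66·0.2190 = 8.905 mg/L.
At the second outfall, C = (78.30·8.905 + 7.570·536.0) / (78.30 + 7.570) = 55.37 mg/L.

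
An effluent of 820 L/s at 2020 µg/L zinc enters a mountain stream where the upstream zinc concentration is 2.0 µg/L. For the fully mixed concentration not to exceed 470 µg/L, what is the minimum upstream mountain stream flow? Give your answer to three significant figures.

2720 L/s

Set C_mix = 470: (Q·2.000 + 820.0·2020) / (Q + 820.0) = 470
→ Q = 820.0·(2020 − 470)/(470 − 2.000) = 2716 L/s.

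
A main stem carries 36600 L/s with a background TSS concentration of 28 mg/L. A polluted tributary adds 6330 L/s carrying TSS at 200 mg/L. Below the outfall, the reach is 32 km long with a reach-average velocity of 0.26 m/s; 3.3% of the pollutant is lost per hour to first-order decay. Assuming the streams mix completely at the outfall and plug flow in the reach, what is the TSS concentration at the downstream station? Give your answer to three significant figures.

16.9 mg/L

After mixing, C = (36600·28.00 + 6330·200.0) / 42930 = 2291000/42930 = 53.36 mg/L.
Travel time t = 32·1000 / 0.26 = 123100 s = 34.19 h.
3.3%/h lost → k = −ln(1 − 0.033) = 0.03356 h⁻¹.
Decay over the reach: 53.36·exp(−kt) = 53.36·0.3175 = 16.94 mg/L.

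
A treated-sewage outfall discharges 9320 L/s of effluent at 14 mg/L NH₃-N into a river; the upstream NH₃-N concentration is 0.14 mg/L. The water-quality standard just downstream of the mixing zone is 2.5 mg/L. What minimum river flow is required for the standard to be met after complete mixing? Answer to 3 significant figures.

45400 L/s

Set C_mix = 2.5: (Q·0.1400 + 9320·14.00) / (Q + 9320) = 2.5
→ Q = 9320·(14.00 − 2.5)/(2.5 − 0.1400) = 45420 L/s.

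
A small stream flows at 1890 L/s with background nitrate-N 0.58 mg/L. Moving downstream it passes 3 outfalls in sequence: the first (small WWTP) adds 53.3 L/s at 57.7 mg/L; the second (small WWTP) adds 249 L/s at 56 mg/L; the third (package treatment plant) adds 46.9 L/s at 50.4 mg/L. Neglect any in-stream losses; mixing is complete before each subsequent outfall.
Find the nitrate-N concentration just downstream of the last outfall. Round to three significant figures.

After outfall 1: Q = 1890 + 53.30 = 1943 L/s; C = (1890·0.5800 + 53.30·57.70)/1943 = 2.147 mg/L.
After outfall 2: Q = 1943 + 249.0 = 2192 L/s; C = (1943·2.147 + 249.0·56.00)/2192 = 8.263 mg/L.
After outfall 3: Q = 2192 + 46.90 = 2239 L/s; C = (2192·8.263 + 46.90·50.40)/2239 = 9.146 mg/L.

9.15 mg/L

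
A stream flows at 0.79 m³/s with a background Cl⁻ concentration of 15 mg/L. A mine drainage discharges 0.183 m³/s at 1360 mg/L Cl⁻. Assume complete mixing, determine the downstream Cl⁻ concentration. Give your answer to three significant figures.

268 mg/L

After mixing, C = (0.7900·15.00 + 0.1830·1360) / 0.9730 = 260.7/0.9730 = 268.0 mg/L.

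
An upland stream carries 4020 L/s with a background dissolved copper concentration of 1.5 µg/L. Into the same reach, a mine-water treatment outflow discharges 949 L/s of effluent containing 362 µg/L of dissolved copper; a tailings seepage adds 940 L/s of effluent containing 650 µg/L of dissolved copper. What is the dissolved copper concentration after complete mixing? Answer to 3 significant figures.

163 µg/L

Flow-weighted average: C = (4020·1.500 + 949.0·362.0 + 940.0·650.0) / 5909 = 960600/5909 = 162.6 µg/L.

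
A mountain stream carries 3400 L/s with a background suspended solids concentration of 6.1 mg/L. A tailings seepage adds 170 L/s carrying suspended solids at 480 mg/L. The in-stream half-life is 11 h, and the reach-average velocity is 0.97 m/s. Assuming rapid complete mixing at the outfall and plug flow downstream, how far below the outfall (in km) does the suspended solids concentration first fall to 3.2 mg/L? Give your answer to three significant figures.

122 km

Mass balance: C = (3400·6.100 + 170.0·480.0) / 3570 = 102300/3570 = 28.67 mg/L.
Half-life 11 h → k = ln 2 / 11 = 0.06301 h⁻¹ = 1.512 d⁻¹.
Set 28.67·exp(−k·t) = 3.2 → t = ln(28.67/3.2)/k = 125300 s = 34.80 h.
Distance = v·t = 0.97·125300 = 121500 m = 121.5 km.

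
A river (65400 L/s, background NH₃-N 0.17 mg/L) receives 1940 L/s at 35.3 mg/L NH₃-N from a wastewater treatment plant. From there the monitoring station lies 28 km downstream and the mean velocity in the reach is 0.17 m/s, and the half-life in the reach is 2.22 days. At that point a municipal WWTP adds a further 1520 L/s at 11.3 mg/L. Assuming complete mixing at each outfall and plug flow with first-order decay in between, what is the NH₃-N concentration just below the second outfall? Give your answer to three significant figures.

Flow-weighted average: C = (65400·0.1700 + 1940·35.30) / 67340 = 79600/67340 = 1.182 mg/L; combined flow 67340 L/s.
Travel time t = 28·1000 / 0.17 = 164700 s = 45.75 h.
Half-life 2.22 d → k = ln 2 / 2.22 = 0.3122 d⁻¹.
Applying C = C₀e^(−kt): 1.182 × 0.5514 = 0.6518 mg/L.
At the second outfall, C = (67340·0.6518 + 1520·11.30) / (67340 + 1520) = 0.8869 mg/L.

0.887 mg/L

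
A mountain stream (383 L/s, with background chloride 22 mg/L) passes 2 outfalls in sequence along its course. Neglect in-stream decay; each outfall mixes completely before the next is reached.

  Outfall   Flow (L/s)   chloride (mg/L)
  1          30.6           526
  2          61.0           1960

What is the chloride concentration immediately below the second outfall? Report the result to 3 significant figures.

304 mg/L

Outfall 1: combined Q = 413.6 L/s; C = (383.0·22.00 + 30.60·526.0)/413.6 = 59.29 mg/L.
Outfall 2: combined Q = 474.6 L/s; C = (413.6·59.29 + 61.00·1960)/474.6 = 303.6 mg/L.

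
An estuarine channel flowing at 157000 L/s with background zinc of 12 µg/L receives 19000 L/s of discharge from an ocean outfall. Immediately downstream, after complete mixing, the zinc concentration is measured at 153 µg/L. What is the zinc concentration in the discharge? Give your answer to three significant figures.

Mass balance: 157000·12.00 + 19000·Cₑ = 176000·153.0
→ Cₑ = (176000·153.0 − 157000·12.00) / 19000 = 1318 µg/L.

1320 µg/L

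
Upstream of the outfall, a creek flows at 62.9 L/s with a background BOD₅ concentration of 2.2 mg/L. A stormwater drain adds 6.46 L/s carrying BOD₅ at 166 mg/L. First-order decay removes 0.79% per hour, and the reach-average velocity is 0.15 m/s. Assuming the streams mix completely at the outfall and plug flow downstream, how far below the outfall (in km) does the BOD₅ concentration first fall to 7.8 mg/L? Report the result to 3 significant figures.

Conservation of mass: C = (62.90·2.200 + 6.460·166.0) / 69.36 = 1211/69.36 = 17.46 mg/L.
0.79%/h lost → k = −ln(1 − 0.0079) = 0.007931 h⁻¹.
Set 17.46·exp(−k·t) = 7.8 → t = ln(17.46/7.8)/k = 365600 s = 101.6 h.
Distance = v·t = 0.15·365600 = 54850 m = 54.85 km.

54.8 km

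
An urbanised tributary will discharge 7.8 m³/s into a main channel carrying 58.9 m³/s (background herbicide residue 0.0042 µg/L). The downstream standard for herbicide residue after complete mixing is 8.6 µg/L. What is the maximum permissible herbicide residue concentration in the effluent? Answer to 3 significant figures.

At the limit, (Qr·Cr + Qe·Cₑ)/(Qr + Qe) = 8.6:
Cₑ = (66.70·8.6 − 58.90·0.004200) / 7.800 = 73.51 µg/L.

73.5 µg/L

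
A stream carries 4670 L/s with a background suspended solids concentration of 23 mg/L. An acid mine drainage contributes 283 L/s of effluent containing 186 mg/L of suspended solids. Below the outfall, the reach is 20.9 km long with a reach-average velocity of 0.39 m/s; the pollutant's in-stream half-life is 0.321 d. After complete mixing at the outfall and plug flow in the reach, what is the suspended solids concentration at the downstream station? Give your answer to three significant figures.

Mass balance: C = (4670·23.00 + 283.0·186.0) / 4953 = 160000/4953 = 32.31 mg/L.
Travel time t = 20.9·1000 / 0.39 = 53590 s = 14.89 h.
Half-life 0.321 d → k = ln 2 / 0.321 = 2.159 d⁻¹.
After decay, C = 32.31 × e^(−kt) = 32.31 × 0.2620 = 8.467 mg/L.

8.47 mg/L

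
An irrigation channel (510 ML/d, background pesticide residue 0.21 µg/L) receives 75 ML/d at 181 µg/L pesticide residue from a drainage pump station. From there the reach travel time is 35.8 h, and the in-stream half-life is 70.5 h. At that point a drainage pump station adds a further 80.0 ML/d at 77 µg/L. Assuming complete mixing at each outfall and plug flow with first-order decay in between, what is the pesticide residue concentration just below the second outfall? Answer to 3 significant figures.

23.7 µg/L

Conservation of mass: C = (510.0·0.2100 + 75.00·181.0) / 585.0 = 13680/585.0 = 23.39 µg/L; combined flow 585.0 ML/d.
Half-life 70.5 h → k = ln 2 / 70.5 = 0.009832 h⁻¹ = 0.2360 d⁻¹.
Decay over the reach: 23.39·exp(−kt) = 23.39·0.7033 = 16.45 µg/L.
At the second outfall, C = (585.0·16.45 + 80.00·77.00) / (585.0 + 80.00) = 23.73 µg/L.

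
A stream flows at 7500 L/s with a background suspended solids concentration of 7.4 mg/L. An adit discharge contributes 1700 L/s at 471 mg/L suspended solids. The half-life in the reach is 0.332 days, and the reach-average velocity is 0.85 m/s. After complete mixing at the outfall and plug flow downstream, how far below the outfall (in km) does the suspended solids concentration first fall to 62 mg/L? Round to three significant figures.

14.3 km

Flow-weighted average: C = (7500·7.400 + 1700·471.0) / 9200 = 856200/9200 = 93.07 mg/L.
Half-life 0.332 d → k = ln 2 / 0.332 = 2.088 d⁻¹.
Set 93.07·exp(−k·t) = 62 → t = ln(93.07/62)/k = 16810 s = 4.669 h.
Distance = v·t = 0.85·16810 = 14290 m = 14.29 km.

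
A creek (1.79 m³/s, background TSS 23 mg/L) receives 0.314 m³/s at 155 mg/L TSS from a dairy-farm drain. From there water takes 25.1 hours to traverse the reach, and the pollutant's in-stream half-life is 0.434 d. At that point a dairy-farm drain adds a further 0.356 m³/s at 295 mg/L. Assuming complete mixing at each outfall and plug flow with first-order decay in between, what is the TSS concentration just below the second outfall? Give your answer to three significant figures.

49.6 mg/L

Mixed concentration C = ΣQC/ΣQ = (1.790·23.00 + 0.3140·155.0) / 2.104 = 89.84/2.104 = 42.70 mg/L; combined flow 2.104 m³/s.
Half-life 0.434 d → k = ln 2 / 0.434 = 1.597 d⁻¹.
Applying C = C₀e^(−kt): 42.70 × 0.1882 = 8.036 mg/L.
At the second outfall, C = (2.104·8.036 + 0.3560·295.0) / (2.104 + 0.3560) = 49.56 mg/L.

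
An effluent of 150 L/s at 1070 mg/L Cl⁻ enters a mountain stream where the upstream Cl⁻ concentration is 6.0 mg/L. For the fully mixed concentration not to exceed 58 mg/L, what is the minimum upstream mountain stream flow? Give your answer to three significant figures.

2920 L/s

Set C_mix = 58: (Q·6.000 + 150.0·1070) / (Q + 150.0) = 58
→ Q = 150.0·(1070 − 58)/(58 − 6.000) = 2919 L/s.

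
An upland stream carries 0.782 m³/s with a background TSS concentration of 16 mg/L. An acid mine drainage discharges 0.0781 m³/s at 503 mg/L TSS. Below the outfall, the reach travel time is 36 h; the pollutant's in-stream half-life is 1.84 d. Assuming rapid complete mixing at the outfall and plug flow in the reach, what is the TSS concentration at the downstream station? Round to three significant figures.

Mixed concentration C = ΣQC/ΣQ = (0.7820·16.00 + 0.07810·503.0) / 0.8601 = 51.80/0.8601 = 60.22 mg/L.
Half-life 1.84 d → k = ln 2 / 1.84 = 0.3767 d⁻¹.
After decay, C = 60.22 × e^(−kt) = 60.22 × 0.5683 = 34.23 mg/L.

34.2 mg/L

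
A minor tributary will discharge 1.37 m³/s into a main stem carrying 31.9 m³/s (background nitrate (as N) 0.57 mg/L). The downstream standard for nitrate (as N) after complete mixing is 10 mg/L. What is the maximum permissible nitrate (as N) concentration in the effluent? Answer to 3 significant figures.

230 mg/L

At the limit, (Qr·Cr + Qe·Cₑ)/(Qr + Qe) = 10:
Cₑ = (33.27·10 − 31.90·0.5700) / 1.370 = 229.6 mg/L.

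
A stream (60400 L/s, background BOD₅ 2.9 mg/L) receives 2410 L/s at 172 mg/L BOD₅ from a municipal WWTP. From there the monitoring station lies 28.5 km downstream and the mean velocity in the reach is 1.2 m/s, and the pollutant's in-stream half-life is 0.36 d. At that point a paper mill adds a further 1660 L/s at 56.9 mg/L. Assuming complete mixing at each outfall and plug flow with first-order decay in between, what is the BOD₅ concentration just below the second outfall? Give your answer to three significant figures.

Mixed concentration C = ΣQC/ΣQ = (60400·2.900 + 2410·172.0) / 62810 = 589700/62810 = 9.388 mg/L; combined flow 62810 L/s.
Travel time t = 28.5·1000 / 1.2 = 23750 s = 6.597 h.
Half-life 0.36 d → k = ln 2 / 0.36 = 1.925 d⁻¹.
First-order decay: C = 9.388·exp(−k·t) = 9.388·0.5890 = 5.530 mg/L.
At the second outfall, C = (62810·5.530 + 1660·56.90) / (62810 + 1660) = 6.853 mg/L.

6.85 mg/L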